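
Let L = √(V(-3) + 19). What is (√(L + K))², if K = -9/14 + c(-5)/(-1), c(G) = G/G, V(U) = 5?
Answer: -23/14 + 2*√6 ≈ 3.2561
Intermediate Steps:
c(G) = 1
K = -23/14 (K = -9/14 + 1/(-1) = -9*1/14 + 1*(-1) = -9/14 - 1 = -23/14 ≈ -1.6429)
L = 2*√6 (L = √(5 + 19) = √24 = 2*√6 ≈ 4.8990)
(√(L + K))² = (√(2*√6 - 23/14))² = (√(-23/14 + 2*√6))² = -23/14 + 2*√6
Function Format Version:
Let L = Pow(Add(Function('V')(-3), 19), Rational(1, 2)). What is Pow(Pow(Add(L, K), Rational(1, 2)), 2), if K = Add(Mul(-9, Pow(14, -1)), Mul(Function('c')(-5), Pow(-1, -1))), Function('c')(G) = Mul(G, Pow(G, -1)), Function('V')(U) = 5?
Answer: Add(Rational(-23, 14), Mul(2, Pow(6, Rational(1, 2)))) ≈ 3.2561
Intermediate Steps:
Function('c')(G) = 1
K = Rational(-23, 14) (K = Add(Mul(-9, Pow(14, -1)), Mul(1, Pow(-1, -1))) = Add(Mul(-9, Rational(1, 14)), Mul(1, -1)) = Add(Rational(-9, 14), -1) = Rational(-23, 14) ≈ -1.6429)
L = Mul(2, Pow(6, Rational(1, 2))) (L = Pow(Add(5, 19), Rational(1, 2)) = Pow(24, Rational(1, 2)) = Mul(2, Pow(6, Rational(1, 2))) ≈ 4.8990)
Pow(Pow(Add(L, K), Rational(1, 2)), 2) = Pow(Pow(Add(Mul(2, Pow(6, Rational(1, 2))), Rational(-23, 14)), Rational(1, 2)), 2) = Pow(Pow(Add(Rational(-23, 14), Mul(2, Pow(6, Rational(1, 2)))), Rational(1, 2)), 2) = Add(Rational(-23, 14), Mul(2, Pow(6, Rational(1, 2))))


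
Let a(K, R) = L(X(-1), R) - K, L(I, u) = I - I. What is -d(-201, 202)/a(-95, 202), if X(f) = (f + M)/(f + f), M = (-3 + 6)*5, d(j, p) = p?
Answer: -202/95 ≈ -2.1263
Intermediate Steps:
M = 15 (M = 3*5 = 15)
X(f) = (15 + f)/(2*f) (X(f) = (f + 15)/(f + f) = (15 + f)/((2*f)) = (15 + f)*(1/(2*f)) = (15 + f)/(2*f))
L(I, u) = 0
a(K, R) = -K (a(K, R) = 0 - K = -K)
-d(-201, 202)/a(-95, 202) = -202/((-1*(-95))) = -202/95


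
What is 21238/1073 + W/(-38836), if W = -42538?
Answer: 11762733/563122 ≈ 20.888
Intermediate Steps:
21238/1073 + W/(-38836) = 21238/1073 - 42538/(-38836) = 21238*(1/1073) - 42538*(-1/38836) = 574/29 + 21269/19418 = 11762733/563122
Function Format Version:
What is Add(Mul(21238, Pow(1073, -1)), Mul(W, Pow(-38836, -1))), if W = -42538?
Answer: Rational(11762733, 563122) ≈ 20.888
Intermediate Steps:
Add(Mul(21238, Pow(1073, -1)), Mul(W, Pow(-38836, -1))) = Add(Mul(21238, Pow(1073, -1)), Mul(-42538, Pow(-38836, -1))) = Add(Mul(21238, Rational(1, 1073)), Mul(-42538, Rational(-1, 38836))) = Add(Rational(574, 29), Rational(21269, 19418)) = Rational(11762733, 563122)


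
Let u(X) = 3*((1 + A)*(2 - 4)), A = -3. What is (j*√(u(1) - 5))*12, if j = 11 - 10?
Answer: 12*√7 ≈ 31.749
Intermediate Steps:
u(X) = 12 (u(X) = 3*((1 - 3)*(2 - 4)) = 3*(-2*(-2)) = 3*4 = 12)
j = 1
(j*√(u(1) - 5))*12 = (1*√(12 - 5))*12 = (1*√7)*12 = √7*12 = 12*√7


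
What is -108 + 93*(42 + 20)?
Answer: 5658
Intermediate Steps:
-108 + 93*(42 + 20) = -108 + 93*62 = -108 + 5766 = 5658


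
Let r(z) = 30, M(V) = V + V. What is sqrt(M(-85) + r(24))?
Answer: 2*I*sqrt(35) ≈ 11.832*I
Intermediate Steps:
M(V) = 2*V
sqrt(M(-85) + r(24)) = sqrt(2*(-85) + 30) = sqrt(-170 + 30) = sqrt(-140) = 2*I*sqrt(35)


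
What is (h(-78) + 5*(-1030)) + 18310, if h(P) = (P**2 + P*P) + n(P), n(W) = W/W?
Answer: 25329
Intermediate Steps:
n(W) = 1
h(P) = 1 + 2*P**2 (h(P) = (P**2 + P*P) + 1 = (P**2 + P**2) + 1 = 2*P**2 + 1 = 1 + 2*P**2)
(h(-78) + 5*(-1030)) + 18310 = ((1 + 2*(-78)**2) + 5*(-1030)) + 18310 = ((1 + 2*6084) - 5150) + 18310 = ((1 + 12168) - 5150) + 18310 = (12169 - 5150) + 18310 = 7019 + 18310 = 25329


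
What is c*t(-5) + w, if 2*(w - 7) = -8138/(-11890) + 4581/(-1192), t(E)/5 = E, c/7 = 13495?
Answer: -33470950903637/14172880 ≈ -2.3616e+6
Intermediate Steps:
c = 94465 (c = 7*13495 = 94465)
t(E) = 5*E
w = 76826363/14172880 (w = 7 + (-8138/(-11890) + 4581/(-1192))/2 = 7 + (-8138*(-1/11890) + 4581*(-1/1192))/2 = 7 + (4069/5945 - 4581/1192)/2 = 7 + (1/2)*(-22383797/7086440) = 7 - 22383797/14172880 = 76826363/14172880 ≈ 5.4207)
c*t(-5) + w = 94465*(5*(-5)) + 76826363/14172880 = 94465*(-25) + 76826363/14172880 = -2361625 + 76826363/14172880 = -33470950903637/14172880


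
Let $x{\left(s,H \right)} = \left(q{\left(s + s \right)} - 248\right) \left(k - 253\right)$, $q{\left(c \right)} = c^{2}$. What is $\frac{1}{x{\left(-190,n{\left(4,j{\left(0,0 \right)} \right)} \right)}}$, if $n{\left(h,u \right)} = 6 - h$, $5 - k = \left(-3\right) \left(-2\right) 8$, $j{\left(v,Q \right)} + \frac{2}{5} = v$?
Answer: $- \frac{1}{42668992} \approx -2.3436 \cdot 10^{-8}$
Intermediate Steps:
$j{\left(v,Q \right)} = - \frac{2}{5} + v$
$k = -43$ ($k = 5 - \left(-3\right) \left(-2\right) 8 = 5 - 6 \cdot 8 = 5 - 48 = -43$)
$x{\left(s,H \right)} = 73408 - 1184 s^{2}$ ($x{\left(s,H \right)} = \left(\left(s + s\right)^{2} - 248\right) \left(-43 - 253\right) = \left(\left(2 s\right)^{2} - 248\right) \left(-296\right) = \left(4 s^{2} - 248\right) \left(-296\right) = \left(-248 + 4 s^{2}\right) \left(-296\right) = 73408 - 1184 s^{2}$)
$\frac{1}{x{\left(-190,n{\left(4,j{\left(0,0 \right)} \right)} \right)}} = \frac{1}{73408 - 1184 \left(-190\right)^{2}} = \frac{1}{73408 - 42742400} = \frac{1}{-42668992} = - \frac{1}{42668992}$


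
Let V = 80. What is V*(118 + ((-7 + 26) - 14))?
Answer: 9840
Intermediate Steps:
V*(118 + ((-7 + 26) - 14)) = 80*(118 + ((-7 + 26) - 14)) = 80*(118 + (19 - 14)) = 80*(118 + 5) = 80*123 = 9840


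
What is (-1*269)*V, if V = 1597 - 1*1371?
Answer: -60794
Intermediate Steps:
V = 226 (V = 1597 - 1371 = 226)
(-1*269)*V = -1*269*226 = -269*226 = -60794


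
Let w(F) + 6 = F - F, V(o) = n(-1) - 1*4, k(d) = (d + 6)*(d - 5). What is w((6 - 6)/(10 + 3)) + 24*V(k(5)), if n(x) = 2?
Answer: -54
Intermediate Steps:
k(d) = (-5 + d)*(6 + d) (k(d) = (6 + d)*(-5 + d) = (-5 + d)*(6 + d))
V(o) = -2 (V(o) = 2 - 1*4 = 2 - 4 = -2)
w(F) = -6 (w(F) = -6 + (F - F) = -6 + 0 = -6)
w((6 - 6)/(10 + 3)) + 24*V(k(5)) = -6 + 24*(-2) = -6 - 48 = -54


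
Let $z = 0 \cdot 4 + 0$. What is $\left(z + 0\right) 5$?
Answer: $0$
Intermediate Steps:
$z = 0$ ($z = 0 + 0 = 0$)
$\left(z + 0\right) 5 = \left(0 + 0\right) 5 = 0 \cdot 5 = 0$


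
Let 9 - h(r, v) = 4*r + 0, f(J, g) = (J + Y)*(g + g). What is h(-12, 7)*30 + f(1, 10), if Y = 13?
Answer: 1990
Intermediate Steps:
f(J, g) = 2*g*(13 + J) (f(J, g) = (J + 13)*(g + g) = (13 + J)*(2*g) = 2*g*(13 + J))
h(r, v) = 9 - 4*r (h(r, v) = 9 - (4*r + 0) = 9 - 4*r)
h(-12, 7)*30 + f(1, 10) = (9 - 4*(-12))*30 + 2*10*(13 + 1) = (9 + 48)*30 + 2*10*14 = 57*30 + 280 = 1710 + 280 = 1990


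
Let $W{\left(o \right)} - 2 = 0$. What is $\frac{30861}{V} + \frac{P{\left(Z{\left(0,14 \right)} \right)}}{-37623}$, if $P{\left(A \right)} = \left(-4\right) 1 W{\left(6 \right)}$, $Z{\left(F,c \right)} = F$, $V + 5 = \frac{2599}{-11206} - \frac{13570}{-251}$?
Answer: $\frac{3265787352914846}{5167501781043} \approx 631.99$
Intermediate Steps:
$W{\left(o \right)} = 2$ ($W{\left(o \right)} = 2 + 0 = 2$)
$V = \frac{137349541}{2812706}$ ($V = -5 + \left(\frac{2599}{-11206} - \frac{13570}{-251}\right) = -5 + \left(2599 \left(- \frac{1}{11206}\right) - - \frac{13570}{251}\right) = -5 + \left(- \frac{2599}{11206} + \frac{13570}{251}\right) = -5 + \frac{151413071}{2812706} = \frac{137349541}{2812706} \approx 48.832$)
$P{\left(A \right)} = -8$ ($P{\left(A \right)} = \left(-4\right) 1 \cdot 2 = \left(-4\right) 2 = -8$)
$\frac{30861}{V} + \frac{P{\left(Z{\left(0,14 \right)} \right)}}{-37623} = \frac{30861}{\frac{137349541}{2812706}} - \frac{8}{-37623} = 30861 \cdot \frac{2812706}{137349541} - - \frac{8}{37623} = \frac{86802919866}{137349541} + \frac{8}{37623} = \frac{3265787352914846}{5167501781043}$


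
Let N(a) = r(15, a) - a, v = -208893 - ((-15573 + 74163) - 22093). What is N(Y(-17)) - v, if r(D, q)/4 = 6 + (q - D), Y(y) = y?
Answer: 245303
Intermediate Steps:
r(D, q) = 24 - 4*D + 4*q (r(D, q) = 4*(6 + (q - D)) = 4*(6 + q - D) = 24 - 4*D + 4*q)
v = -245390 (v = -208893 - (58590 - 22093) = -208893 - 1*36497 = -208893 - 36497 = -245390)
N(a) = -36 + 3*a (N(a) = (24 - 4*15 + 4*a) - a = (24 - 60 + 4*a) - a = (-36 + 4*a) - a = -36 + 3*a)
N(Y(-17)) - v = (-36 + 3*(-17)) - 1*(-245390) = (-36 - 51) + 245390 = -87 + 245390 = 245303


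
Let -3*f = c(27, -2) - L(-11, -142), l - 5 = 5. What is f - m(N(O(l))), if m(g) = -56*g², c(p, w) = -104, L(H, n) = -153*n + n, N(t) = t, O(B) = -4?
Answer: 24376/3 ≈ 8125.3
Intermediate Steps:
l = 10 (l = 5 + 5 = 10)
L(H, n) = -152*n
f = 21688/3 (f = -(-104 - (-152)*(-142))/3 = -(-104 - 1*21584)/3 = -(-104 - 21584)/3 = -⅓*(-21688) = 21688/3 ≈ 7229.3)
f - m(N(O(l))) = 21688/3 - (-56)*(-4)² = 21688/3 - (-56)*16 = 21688/3 - 1*(-896) = 21688/3 + 896 = 24376/3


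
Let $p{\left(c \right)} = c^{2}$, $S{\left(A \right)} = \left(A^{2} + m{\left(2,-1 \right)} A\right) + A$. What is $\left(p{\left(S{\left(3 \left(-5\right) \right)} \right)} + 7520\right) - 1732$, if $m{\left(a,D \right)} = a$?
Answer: $38188$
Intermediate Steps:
$S{\left(A \right)} = A^{2} + 3 A$ ($S{\left(A \right)} = \left(A^{2} + 2 A\right) + A = A^{2} + 3 A$)
$\left(p{\left(S{\left(3 \left(-5\right) \right)} \right)} + 7520\right) - 1732 = \left(\left(3 \left(-5\right) \left(3 + 3 \left(-5\right)\right)\right)^{2} + 7520\right) - 1732 = \left(\left(- 15 \left(3 - 15\right)\right)^{2} + 7520\right) - 1732 = \left(\left(\left(-15\right) \left(-12\right)\right)^{2} + 7520\right) - 1732 = \left(180^{2} + 7520\right) - 1732 = \left(32400 + 7520\right) - 1732 = 39920 - 1732 = 38188$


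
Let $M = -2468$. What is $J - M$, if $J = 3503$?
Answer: $5971$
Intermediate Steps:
$J - M = 3503 - -2468 = 3503 + 2468 = 5971$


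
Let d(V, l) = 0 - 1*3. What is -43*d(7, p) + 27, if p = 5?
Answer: 156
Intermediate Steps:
d(V, l) = -3 (d(V, l) = 0 - 3 = -3)
-43*d(7, p) + 27 = -43*(-3) + 27 = 129 + 27 = 156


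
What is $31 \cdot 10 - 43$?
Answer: $267$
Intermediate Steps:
$31 \cdot 10 - 43 = 310 - 43 = 267$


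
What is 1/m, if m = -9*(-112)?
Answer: 1/1008 ≈ 0.00099206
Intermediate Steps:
m = 1008
1/m = 1/1008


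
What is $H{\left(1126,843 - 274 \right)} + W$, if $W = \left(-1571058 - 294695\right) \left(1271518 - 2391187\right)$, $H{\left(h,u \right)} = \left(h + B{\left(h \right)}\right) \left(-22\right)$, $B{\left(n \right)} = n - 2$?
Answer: $2089025746257$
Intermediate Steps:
$B{\left(n \right)} = -2 + n$
$H{\left(h,u \right)} = 44 - 44 h$ ($H{\left(h,u \right)} = \left(h + \left(-2 + h\right)\right) \left(-22\right) = \left(-2 + 2 h\right) \left(-22\right) = 44 - 44 h$)
$W = 2089025795757$ ($W = \left(-1865753\right) \left(-1119669\right) = 2089025795757$)
$H{\left(1126,843 - 274 \right)} + W = \left(44 - 49544\right) + 2089025795757 = -49500 + 2089025795757 = 2089025746257$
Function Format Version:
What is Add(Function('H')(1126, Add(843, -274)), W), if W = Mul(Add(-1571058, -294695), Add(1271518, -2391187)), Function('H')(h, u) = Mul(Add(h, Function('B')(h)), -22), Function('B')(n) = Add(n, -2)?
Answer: 2089025746257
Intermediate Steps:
Function('B')(n) = Add(-2, n)
Function('H')(h, u) = Add(44, Mul(-44, h)) (Function('H')(h, u) = Mul(Add(h, Add(-2, h)), -22) = Mul(Add(-2, Mul(2, h)), -22) = Add(44, Mul(-44, h)))
W = 2089025795757 (W = Mul(-1865753, -1119669) = 2089025795757)
Add(Function('H')(1126, Add(843, -274)), W) = Add(Add(44, Mul(-44, 1126)), 2089025795757) = Add(Add(44, -49544), 2089025795757) = Add(-49500, 2089025795757) = 2089025746257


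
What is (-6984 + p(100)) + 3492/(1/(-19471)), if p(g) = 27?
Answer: -67999689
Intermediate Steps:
(-6984 + p(100)) + 3492/(1/(-19471)) = (-6984 + 27) + 3492/(1/(-19471)) = -6957 + 3492/(-1/19471) = -6957 + 3492*(-19471) = -6957 - 67992732 = -67999689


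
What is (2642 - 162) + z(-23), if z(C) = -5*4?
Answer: 2460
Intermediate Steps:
z(C) = -20
(2642 - 162) + z(-23) = (2642 - 162) - 20 = 2480 - 20 = 2460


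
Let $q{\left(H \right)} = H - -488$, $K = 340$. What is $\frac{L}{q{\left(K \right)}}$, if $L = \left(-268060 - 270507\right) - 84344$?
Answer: $- \frac{207637}{276} \approx -752.31$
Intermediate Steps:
$L = -622911$ ($L = -538567 - 84344 = -622911$)
$q{\left(H \right)} = 488 + H$ ($q{\left(H \right)} = H + 488 = 488 + H$)
$\frac{L}{q{\left(K \right)}} = - \frac{622911}{488 + 340} = - \frac{622911}{828} = \left(-622911\right) \frac{1}{828} = - \frac{207637}{276}$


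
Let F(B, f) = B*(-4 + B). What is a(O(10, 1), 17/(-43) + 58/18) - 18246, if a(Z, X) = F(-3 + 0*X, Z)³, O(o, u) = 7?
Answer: -8985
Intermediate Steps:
a(Z, X) = 9261 (a(Z, X) = ((-3 + 0*X)*(-4 + (-3 + 0*X)))³ = ((-3 + 0)*(-4 + (-3 + 0)))³ = (-3*(-4 - 3))³ = (-3*(-7))³ = 21³ = 9261)
a(O(10, 1), 17/(-43) + 58/18) - 18246 = 9261 - 18246 = -8985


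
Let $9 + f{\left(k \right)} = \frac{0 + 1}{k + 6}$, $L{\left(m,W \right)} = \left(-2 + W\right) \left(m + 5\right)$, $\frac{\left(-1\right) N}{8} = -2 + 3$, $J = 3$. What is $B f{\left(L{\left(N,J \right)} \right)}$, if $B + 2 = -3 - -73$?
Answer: $- \frac{1768}{3} \approx -589.33$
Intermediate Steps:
$N = -8$ ($N = - 8 \left(-2 + 3\right) = \left(-8\right) 1 = -8$)
$L{\left(m,W \right)} = \left(-2 + W\right) \left(5 + m\right)$
$f{\left(k \right)} = -9 + \frac{1}{6 + k}$ ($f{\left(k \right)} = -9 + \frac{0 + 1}{k + 6} = -9 + 1 \frac{1}{6 + k} = -9 + \frac{1}{6 + k}$)
$B = 68$ ($B = -2 - -70 = -2 + \left(-3 + 73\right) = -2 + 70 = 68$)
$B f{\left(L{\left(N,J \right)} \right)} = 68 \frac{-53 - 9 \left(-10 - -16 + 5 \cdot 3 + 3 \left(-8\right)\right)}{6 + \left(-10 - -16 + 5 \cdot 3 + 3 \left(-8\right)\right)} = 68 \frac{-53 - 9 \left(-10 + 16 + 15 - 24\right)}{6 + \left(-10 + 16 + 15 - 24\right)} = 68 \frac{-53 - -27}{6 - 3} = 68 \frac{-53 + 27}{3} = 68 \cdot \frac{1}{3} \left(-26\right) = 68 \left(- \frac{26}{3}\right) = - \frac{1768}{3}$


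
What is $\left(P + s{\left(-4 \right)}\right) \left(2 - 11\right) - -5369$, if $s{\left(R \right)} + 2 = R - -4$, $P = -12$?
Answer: $5495$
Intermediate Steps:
$s{\left(R \right)} = 2 + R$ ($s{\left(R \right)} = -2 + \left(R - -4\right) = -2 + \left(R + 4\right) = -2 + \left(4 + R\right) = 2 + R$)
$\left(P + s{\left(-4 \right)}\right) \left(2 - 11\right) - -5369 = \left(-12 + \left(2 - 4\right)\right) \left(2 - 11\right) - -5369 = \left(-12 - 2\right) \left(-9\right) + 5369 = \left(-14\right) \left(-9\right) + 5369 = 126 + 5369 = 5495$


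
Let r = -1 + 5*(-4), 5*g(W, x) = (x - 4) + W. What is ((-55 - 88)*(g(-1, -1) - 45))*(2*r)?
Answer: -1387386/5 ≈ -2.7748e+5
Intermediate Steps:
g(W, x) = -4/5 + W/5 + x/5 (g(W, x) = ((x - 4) + W)/5 = ((-4 + x) + W)/5 = (-4 + W + x)/5 = -4/5 + W/5 + x/5)
r = -21 (r = -1 - 20 = -21)
((-55 - 88)*(g(-1, -1) - 45))*(2*r) = ((-55 - 88)*((-4/5 + (1/5)*(-1) + (1/5)*(-1)) - 45))*(2*(-21)) = -143*((-4/5 - 1/5 - 1/5) - 45)*(-42) = -143*(-6/5 - 45)*(-42) = -143*(-231/5)*(-42) = (33033/5)*(-42) = -1387386/5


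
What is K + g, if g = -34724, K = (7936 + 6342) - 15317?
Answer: -35763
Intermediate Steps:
K = -1039 (K = 14278 - 15317 = -1039)
K + g = -1039 - 34724 = -35763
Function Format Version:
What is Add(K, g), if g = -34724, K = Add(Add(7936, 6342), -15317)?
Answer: -35763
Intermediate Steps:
K = -1039 (K = Add(14278, -15317) = -1039)
Add(K, g) = Add(-1039, -34724) = -35763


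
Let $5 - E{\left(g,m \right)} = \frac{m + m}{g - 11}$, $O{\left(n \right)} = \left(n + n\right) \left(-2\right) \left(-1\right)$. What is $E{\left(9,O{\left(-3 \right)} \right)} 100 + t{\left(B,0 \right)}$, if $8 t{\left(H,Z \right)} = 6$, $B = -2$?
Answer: $- \frac{2797}{4} \approx -699.25$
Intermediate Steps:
$t{\left(H,Z \right)} = \frac{3}{4}$ ($t{\left(H,Z \right)} = \frac{1}{8} \cdot 6 = \frac{3}{4}$)
$O{\left(n \right)} = 4 n$ ($O{\left(n \right)} = 2 n \left(-2\right) \left(-1\right) = - 4 n \left(-1\right) = 4 n$)
$E{\left(g,m \right)} = 5 - \frac{2 m}{-11 + g}$ ($E{\left(g,m \right)} = 5 - \frac{m + m}{g - 11} = 5 - \frac{2 m}{-11 + g}$)
$E{\left(9,O{\left(-3 \right)} \right)} 100 + t{\left(B,0 \right)} = \frac{-55 - 2 \cdot 4 \left(-3\right) + 5 \cdot 9}{-11 + 9} \cdot 100 + \frac{3}{4} = \frac{-55 - -24 + 45}{-2} \cdot 100 + \frac{3}{4} = - \frac{-55 + 24 + 45}{2} \cdot 100 + \frac{3}{4} = \left(- \frac{1}{2}\right) 14 \cdot 100 + \frac{3}{4} = \left(-7\right) 100 + \frac{3}{4} = -700 + \frac{3}{4} = - \frac{2797}{4}$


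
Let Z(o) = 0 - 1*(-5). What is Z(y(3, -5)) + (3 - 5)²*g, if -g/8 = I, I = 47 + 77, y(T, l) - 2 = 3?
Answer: -3963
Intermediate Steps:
y(T, l) = 5 (y(T, l) = 2 + 3 = 5)
Z(o) = 5 (Z(o) = 0 + 5 = 5)
I = 124
g = -992 (g = -8*124 = -992)
Z(y(3, -5)) + (3 - 5)²*g = 5 + (3 - 5)²*(-992) = 5 + (-2)²*(-992) = 5 + 4*(-992) = 5 - 3968 = -3963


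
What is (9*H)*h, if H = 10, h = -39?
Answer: -3510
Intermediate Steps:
(9*H)*h = (9*10)*(-39) = 90*(-39) = -3510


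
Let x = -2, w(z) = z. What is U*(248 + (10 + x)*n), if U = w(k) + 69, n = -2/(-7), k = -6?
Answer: 15768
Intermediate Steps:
n = 2/7 (n = -2*(-1/7) = 2/7 ≈ 0.28571)
U = 63 (U = -6 + 69 = 63)
U*(248 + (10 + x)*n) = 63*(248 + (10 - 2)*(2/7)) = 63*(248 + 8*(2/7)) = 63*(248 + 16/7) = 63*(1752/7) = 15768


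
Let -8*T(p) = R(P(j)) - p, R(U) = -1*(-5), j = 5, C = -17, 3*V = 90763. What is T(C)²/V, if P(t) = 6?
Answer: 363/1452208 ≈ 0.00024996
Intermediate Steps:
V = 90763/3 (V = (⅓)*90763 = 90763/3 ≈ 30254.)
R(U) = 5
T(p) = -5/8 + p/8 (T(p) = -(5 - p)/8 = -5/8 + p/8)
T(C)²/V = (-5/8 + (⅛)*(-17))²/(90763/3) = (-5/8 - 17/8)²*(3/90763) = (-11/4)²*(3/90763) = (121/16)*(3/90763) = 363/1452208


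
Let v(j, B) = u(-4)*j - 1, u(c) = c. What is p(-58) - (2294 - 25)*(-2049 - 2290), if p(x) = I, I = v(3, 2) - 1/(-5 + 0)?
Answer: 49225891/5 ≈ 9.8452e+6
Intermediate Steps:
v(j, B) = -1 - 4*j (v(j, B) = -4*j - 1 = -1 - 4*j)
I = -64/5 (I = (-1 - 4*3) - 1/(-5 + 0) = (-1 - 12) - 1/(-5) = -13 - 1*(-⅕) = -13 + ⅕ = -64/5 ≈ -12.800)
p(x) = -64/5
p(-58) - (2294 - 25)*(-2049 - 2290) = -64/5 - (2294 - 25)*(-2049 - 2290) = -64/5 - 2269*(-4339) = -64/5 - 1*(-9845191) = -64/5 + 9845191 = 49225891/5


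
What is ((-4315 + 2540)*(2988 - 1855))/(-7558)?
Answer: 2011075/7558 ≈ 266.09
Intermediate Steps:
((-4315 + 2540)*(2988 - 1855))/(-7558) = -1775*1133*(-1/7558) = -2011075*(-1/7558) = 2011075/7558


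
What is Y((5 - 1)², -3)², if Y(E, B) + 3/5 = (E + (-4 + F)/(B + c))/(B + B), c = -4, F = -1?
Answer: 56169/4900 ≈ 11.463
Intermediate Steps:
Y(E, B) = -⅗ + (E - 5/(-4 + B))/(2*B) (Y(E, B) = -⅗ + (E + (-4 - 1)/(B - 4))/(B + B) = -⅗ + (E - 5/(-4 + B))/((2*B)) = -⅗ + (E - 5/(-4 + B))*(1/(2*B)) = -⅗ + (E - 5/(-4 + B))/(2*B))
Y((5 - 1)², -3)² = ((⅒)*(-25 - 20*(5 - 1)² - 6*(-3)² + 24*(-3) + 5*(-3)*(5 - 1)²)/(-3*(-4 - 3)))² = ((⅒)*(-⅓)*(-25 - 20*4² - 6*9 - 72 + 5*(-3)*4²)/(-7))² = ((⅒)*(-⅓)*(-⅐)*(-25 - 20*16 - 54 - 72 + 5*(-3)*16))² = ((⅒)*(-⅓)*(-⅐)*(-25 - 320 - 54 - 72 - 240))² = ((⅒)*(-⅓)*(-⅐)*(-711))² = (-237/70)² = 56169/4900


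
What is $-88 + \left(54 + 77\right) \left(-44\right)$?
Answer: $-5852$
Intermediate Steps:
$-88 + \left(54 + 77\right) \left(-44\right) = -88 + 131 \left(-44\right) = -88 - 5764 = -5852$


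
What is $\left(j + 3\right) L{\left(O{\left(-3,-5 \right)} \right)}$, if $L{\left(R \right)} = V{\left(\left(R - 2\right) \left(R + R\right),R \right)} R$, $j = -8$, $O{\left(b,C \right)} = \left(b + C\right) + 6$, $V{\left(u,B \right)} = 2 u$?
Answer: $320$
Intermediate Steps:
$O{\left(b,C \right)} = 6 + C + b$ ($O{\left(b,C \right)} = \left(C + b\right) + 6 = 6 + C + b$)
$L{\left(R \right)} = 4 R^{2} \left(-2 + R\right)$ ($L{\left(R \right)} = 2 \left(R - 2\right) \left(R + R\right) R = 2 \left(-2 + R\right) 2 R R = 2 \cdot 2 R \left(-2 + R\right) R = 4 R \left(-2 + R\right) R = 4 R^{2} \left(-2 + R\right)$)
$\left(j + 3\right) L{\left(O{\left(-3,-5 \right)} \right)} = \left(-8 + 3\right) 4 \left(6 - 5 - 3\right)^{2} \left(-2 - 2\right) = - 5 \cdot 4 \left(-2\right)^{2} \left(-2 - 2\right) = - 5 \cdot 4 \cdot 4 \left(-4\right) = \left(-5\right) \left(-64\right) = 320$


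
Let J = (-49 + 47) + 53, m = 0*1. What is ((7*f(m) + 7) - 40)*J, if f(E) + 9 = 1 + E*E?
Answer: -4539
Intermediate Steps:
m = 0
f(E) = -8 + E² (f(E) = -9 + (1 + E*E) = -9 + (1 + E²) = -8 + E²)
J = 51 (J = -2 + 53 = 51)
((7*f(m) + 7) - 40)*J = ((7*(-8 + 0²) + 7) - 40)*51 = ((7*(-8 + 0) + 7) - 40)*51 = ((7*(-8) + 7) - 40)*51 = ((-56 + 7) - 40)*51 = (-49 - 40)*51 = -89*51 = -4539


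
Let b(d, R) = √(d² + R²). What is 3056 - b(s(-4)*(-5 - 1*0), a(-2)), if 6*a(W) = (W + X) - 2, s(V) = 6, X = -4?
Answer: 3056 - 2*√2029/3 ≈ 3026.0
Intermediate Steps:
a(W) = -1 + W/6 (a(W) = ((W - 4) - 2)/6 = ((-4 + W) - 2)/6 = (-6 + W)/6 = -1 + W/6)
b(d, R) = √(R² + d²)
3056 - b(s(-4)*(-5 - 1*0), a(-2)) = 3056 - √((-1 + (⅙)*(-2))² + (6*(-5 - 1*0))²) = 3056 - √((-1 - ⅓)² + (6*(-5 + 0))²) = 3056 - √((-4/3)² + (6*(-5))²) = 3056 - √(16/9 + (-30)²) = 3056 - √(16/9 + 900) = 3056 - √(8116/9) = 3056 - 2*√2029/3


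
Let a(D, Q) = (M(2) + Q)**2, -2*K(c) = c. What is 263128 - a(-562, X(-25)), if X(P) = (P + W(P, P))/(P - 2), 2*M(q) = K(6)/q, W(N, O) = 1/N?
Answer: 1918202890559/7290000 ≈ 2.6313e+5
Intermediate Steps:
K(c) = -c/2
M(q) = -3/(2*q) (M(q) = ((-1/2*6)/q)/2 = (-3/q)/2 = -3/(2*q))
X(P) = (P + 1/P)/(-2 + P) (X(P) = (P + 1/P)/(P - 2) = (P + 1/P)/(-2 + P))
a(D, Q) = (-3/4 + Q)**2 (a(D, Q) = (-3/2/2 + Q)**2 = (-3/2*1/2 + Q)**2 = (-3/4 + Q)**2)
263128 - a(-562, X(-25)) = 263128 - (-3 + 4*((1 + (-25)**2)/((-25)*(-2 - 25))))**2/16 = 263128 - (-3 + 4*(-1/25*(1 + 625)/(-27)))**2/16 = 263128 - (-3 + 4*(-1/25*(-1/27)*626))**2/16 = 263128 - (-3 + 4*(626/675))**2/16 = 263128 - (-3 + 2504/675)**2/16 = 263128 - (479/675)**2/16 = 263128 - 229441/(16*455625) = 263128 - 1*229441/7290000 = 263128 - 229441/7290000 = 1918202890559/7290000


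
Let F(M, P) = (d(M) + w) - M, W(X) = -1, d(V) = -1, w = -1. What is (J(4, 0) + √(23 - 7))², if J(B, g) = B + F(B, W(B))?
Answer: 4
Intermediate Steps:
F(M, P) = -2 - M (F(M, P) = (-1 - 1) - M = -2 - M)
J(B, g) = -2 (J(B, g) = B + (-2 - B) = -2)
(J(4, 0) + √(23 - 7))² = (-2 + √(23 - 7))² = (-2 + √16)² = (-2 + 4)² = 2² = 4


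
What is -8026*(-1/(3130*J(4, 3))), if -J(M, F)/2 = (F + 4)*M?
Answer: -4013/87640 ≈ -0.045790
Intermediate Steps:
J(M, F) = -2*M*(4 + F) (J(M, F) = -2*(F + 4)*M = -2*(4 + F)*M = -2*M*(4 + F))
-8026*(-1/(3130*J(4, 3))) = -8026*1/(25040*(4 + 3)) = -8026/((-(-6260)*4*7)) = -8026/((-3130*(-56))) = -8026/175280 = -8026*1/175280 = -4013/87640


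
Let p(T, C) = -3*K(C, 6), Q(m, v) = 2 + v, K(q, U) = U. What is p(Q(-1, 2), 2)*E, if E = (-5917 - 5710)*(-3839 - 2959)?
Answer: -1422726228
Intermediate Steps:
E = 79040346 (E = -11627*(-6798) = 79040346)
p(T, C) = -18 (p(T, C) = -3*6 = -18)
p(Q(-1, 2), 2)*E = -18*79040346 = -1422726228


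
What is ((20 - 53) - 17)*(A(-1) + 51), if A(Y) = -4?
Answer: -2350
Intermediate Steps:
((20 - 53) - 17)*(A(-1) + 51) = ((20 - 53) - 17)*(-4 + 51) = (-33 - 17)*47 = -50*47 = -2350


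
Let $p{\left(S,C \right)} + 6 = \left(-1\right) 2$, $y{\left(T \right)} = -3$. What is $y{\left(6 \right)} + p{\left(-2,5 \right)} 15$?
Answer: $-123$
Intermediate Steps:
$p{\left(S,C \right)} = -8$ ($p{\left(S,C \right)} = -6 - 2 = -8$)
$y{\left(6 \right)} + p{\left(-2,5 \right)} 15 = -3 - 120 = -123$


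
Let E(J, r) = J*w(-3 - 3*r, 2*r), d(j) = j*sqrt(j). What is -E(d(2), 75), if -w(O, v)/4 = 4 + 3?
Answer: 56*sqrt(2) ≈ 79.196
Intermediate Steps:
w(O, v) = -28 (w(O, v) = -4*(4 + 3) = -4*7 = -28)
d(j) = j**(3/2)
E(J, r) = -28*J (E(J, r) = J*(-28) = -28*J)
-E(d(2), 75) = -(-28)*2**(3/2) = -(-28)*2*sqrt(2) = -(-56)*sqrt(2) = 56*sqrt(2)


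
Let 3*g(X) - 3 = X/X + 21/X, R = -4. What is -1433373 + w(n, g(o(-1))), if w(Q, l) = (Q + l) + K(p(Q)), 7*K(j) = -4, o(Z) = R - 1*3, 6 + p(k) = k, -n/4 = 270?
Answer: -30123518/21 ≈ -1.4345e+6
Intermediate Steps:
n = -1080 (n = -4*270 = -1080)
p(k) = -6 + k
o(Z) = -7 (o(Z) = -4 - 1*3 = -4 - 3 = -7)
K(j) = -4/7 (K(j) = (⅐)*(-4) = -4/7)
g(X) = 4/3 + 7/X (g(X) = 1 + (X/X + 21/X)/3 = 1 + (1 + 21/X)/3 = 1 + (⅓ + 7/X) = 4/3 + 7/X)
w(Q, l) = -4/7 + Q + l (w(Q, l) = (Q + l) - 4/7 = -4/7 + Q + l)
-1433373 + w(n, g(o(-1))) = -1433373 + (-4/7 - 1080 + (4/3 + 7/(-7))) = -1433373 + (-4/7 - 1080 + (4/3 + 7*(-⅐))) = -1433373 + (-4/7 - 1080 + (4/3 - 1)) = -1433373 + (-4/7 - 1080 + ⅓) = -1433373 - 22685/21 = -30123518/21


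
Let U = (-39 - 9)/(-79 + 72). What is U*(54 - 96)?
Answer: -288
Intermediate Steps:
U = 48/7 (U = -48/(-7) = -48*(-⅐) = 48/7 ≈ 6.8571)
U*(54 - 96) = 48*(54 - 96)/7 = (48/7)*(-42) = -288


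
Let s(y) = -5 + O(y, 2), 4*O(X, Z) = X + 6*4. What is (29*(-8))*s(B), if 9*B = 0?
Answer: -232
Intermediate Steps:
B = 0 (B = (⅑)*0 = 0)
O(X, Z) = 6 + X/4 (O(X, Z) = (X + 6*4)/4 = (X + 24)/4 = (24 + X)/4 = 6 + X/4)
s(y) = 1 + y/4 (s(y) = -5 + (6 + y/4) = 1 + y/4)
(29*(-8))*s(B) = (29*(-8))*(1 + (¼)*0) = -232*(1 + 0) = -232*1 = -232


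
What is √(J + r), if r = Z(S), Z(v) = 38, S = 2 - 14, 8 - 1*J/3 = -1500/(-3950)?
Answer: 2*√94958/79 ≈ 7.8013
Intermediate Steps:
J = 1806/79 (J = 24 - (-4500)/(-3950) = 24 - (-4500)*(-1)/3950 = 24 - 3*30/79 = 24 - 90/79 = 1806/79 ≈ 22.861)
S = -12
r = 38
√(J + r) = √(1806/79 + 38) = √(4808/79) = 2*√94958/79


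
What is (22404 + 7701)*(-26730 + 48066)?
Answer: 642320280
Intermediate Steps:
(22404 + 7701)*(-26730 + 48066) = 30105*21336 = 642320280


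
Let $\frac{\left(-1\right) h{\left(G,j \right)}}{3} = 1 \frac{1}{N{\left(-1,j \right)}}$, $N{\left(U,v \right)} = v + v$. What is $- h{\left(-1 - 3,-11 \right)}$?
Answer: $- \frac{3}{22} \approx -0.13636$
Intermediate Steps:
$N{\left(U,v \right)} = 2 v$
$h{\left(G,j \right)} = - \frac{3}{2 j}$ ($h{\left(G,j \right)} = - 3 \cdot 1 \frac{1}{2 j} = - 3 \frac{1}{2 j} = - \frac{3}{2 j}$)
$- h{\left(-1 - 3,-11 \right)} = - \frac{-3}{2 \left(-11\right)} = - \frac{\left(-3\right) \left(-1\right)}{2 \cdot 11} = \left(-1\right) \frac{3}{22} = - \frac{3}{22}$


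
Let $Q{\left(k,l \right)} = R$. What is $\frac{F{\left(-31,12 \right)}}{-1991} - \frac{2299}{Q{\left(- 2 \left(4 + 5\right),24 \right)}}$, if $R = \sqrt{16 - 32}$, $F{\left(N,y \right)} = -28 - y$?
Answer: $\frac{40}{1991} + \frac{2299 i}{4} \approx 0.02009 + 574.75 i$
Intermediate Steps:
$R = 4 i$ ($R = \sqrt{-16} = 4 i \approx 4.0 i$)
$Q{\left(k,l \right)} = 4 i$
$\frac{F{\left(-31,12 \right)}}{-1991} - \frac{2299}{Q{\left(- 2 \left(4 + 5\right),24 \right)}} = \frac{-28 - 12}{-1991} - \frac{2299}{4 i} = \left(-28 - 12\right) \left(- \frac{1}{1991}\right) - 2299 \left(- \frac{i}{4}\right) = \left(-40\right) \left(- \frac{1}{1991}\right) + \frac{2299 i}{4} = \frac{40}{1991} + \frac{2299 i}{4}$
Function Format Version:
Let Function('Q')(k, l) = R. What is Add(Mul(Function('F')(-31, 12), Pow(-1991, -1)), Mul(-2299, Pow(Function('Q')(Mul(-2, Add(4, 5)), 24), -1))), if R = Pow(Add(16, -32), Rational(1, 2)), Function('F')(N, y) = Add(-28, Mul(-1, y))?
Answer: Add(Rational(40, 1991), Mul(Rational(2299, 4), I)) ≈ Add(0.020090, Mul(574.75, I))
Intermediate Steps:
R = Mul(4, I) (R = Pow(-16, Rational(1, 2)) = Mul(4, I) ≈ Mul(4.0000, I))
Function('Q')(k, l) = Mul(4, I)
Add(Mul(Function('F')(-31, 12), Pow(-1991, -1)), Mul(-2299, Pow(Function('Q')(Mul(-2, Add(4, 5)), 24), -1))) = Add(Mul(Add(-28, Mul(-1, 12)), Pow(-1991, -1)), Mul(-2299, Pow(Mul(4, I), -1))) = Add(Mul(Add(-28, -12), Rational(-1, 1991)), Mul(-2299, Mul(Rational(-1, 4), I))) = Add(Mul(-40, Rational(-1, 1991)), Mul(Rational(2299, 4), I)) = Add(Rational(40, 1991), Mul(Rational(2299, 4), I))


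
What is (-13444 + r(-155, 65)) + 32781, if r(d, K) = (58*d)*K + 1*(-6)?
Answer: -565019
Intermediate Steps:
r(d, K) = -6 + 58*K*d (r(d, K) = 58*K*d - 6 = -6 + 58*K*d)
(-13444 + r(-155, 65)) + 32781 = (-13444 + (-6 + 58*65*(-155))) + 32781 = (-13444 + (-6 - 584350)) + 32781 = (-13444 - 584356) + 32781 = -597800 + 32781 = -565019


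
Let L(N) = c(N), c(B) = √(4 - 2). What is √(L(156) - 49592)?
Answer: √(-49592 + √2) ≈ 222.69*I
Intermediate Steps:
c(B) = √2
L(N) = √2
√(L(156) - 49592) = √(√2 - 49592) = √(-49592 + √2)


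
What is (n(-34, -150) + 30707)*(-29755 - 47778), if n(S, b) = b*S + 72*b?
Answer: -1938867731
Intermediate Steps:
n(S, b) = 72*b + S*b (n(S, b) = S*b + 72*b = 72*b + S*b)
(n(-34, -150) + 30707)*(-29755 - 47778) = (-150*(72 - 34) + 30707)*(-29755 - 47778) = (-150*38 + 30707)*(-77533) = (-5700 + 30707)*(-77533) = 25007*(-77533) = -1938867731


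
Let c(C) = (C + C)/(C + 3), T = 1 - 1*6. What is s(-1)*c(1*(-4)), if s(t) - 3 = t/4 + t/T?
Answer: 118/5 ≈ 23.600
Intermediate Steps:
T = -5 (T = 1 - 6 = -5)
s(t) = 3 + t/20 (s(t) = 3 + (t/4 + t/(-5)) = 3 + (t*(¼) + t*(-⅕)) = 3 + (t/4 - t/5) = 3 + t/20)
c(C) = 2*C/(3 + C) (c(C) = (2*C)/(3 + C) = 2*C/(3 + C))
s(-1)*c(1*(-4)) = (3 + (1/20)*(-1))*(2*(1*(-4))/(3 + 1*(-4))) = (3 - 1/20)*(2*(-4)/(3 - 4)) = 59*(2*(-4)/(-1))/20 = 59*(2*(-4)*(-1))/20 = (59/20)*8 = 118/5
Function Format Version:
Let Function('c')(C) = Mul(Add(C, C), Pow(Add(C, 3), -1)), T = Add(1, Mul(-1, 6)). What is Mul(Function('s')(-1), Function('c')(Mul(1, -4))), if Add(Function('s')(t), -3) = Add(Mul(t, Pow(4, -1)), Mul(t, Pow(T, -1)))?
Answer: Rational(118, 5) ≈ 23.600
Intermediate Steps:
T = -5 (T = Add(1, -6) = -5)
Function('s')(t) = Add(3, Mul(Rational(1, 20), t)) (Function('s')(t) = Add(3, Add(Mul(t, Pow(4, -1)), Mul(t, Pow(-5, -1)))) = Add(3, Add(Mul(t, Rational(1, 4)), Mul(t, Rational(-1, 5)))) = Add(3, Add(Mul(Rational(1, 4), t), Mul(Rational(-1, 5), t))) = Add(3, Mul(Rational(1, 20), t)))
Function('c')(C) = Mul(2, C, Pow(Add(3, C), -1)) (Function('c')(C) = Mul(Mul(2, C), Pow(Add(3, C), -1)) = Mul(2, C, Pow(Add(3, C), -1)))
Mul(Function('s')(-1), Function('c')(Mul(1, -4))) = Mul(Add(3, Mul(Rational(1, 20), -1)), Mul(2, Mul(1, -4), Pow(Add(3, Mul(1, -4)), -1))) = Mul(Add(3, Rational(-1, 20)), Mul(2, -4, Pow(Add(3, -4), -1))) = Mul(Rational(59, 20), Mul(2, -4, Pow(-1, -1))) = Mul(Rational(59, 20), Mul(2, -4, -1)) = Mul(Rational(59, 20), 8) = Rational(118, 5)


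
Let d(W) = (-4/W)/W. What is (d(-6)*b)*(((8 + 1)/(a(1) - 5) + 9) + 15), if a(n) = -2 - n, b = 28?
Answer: -427/6 ≈ -71.167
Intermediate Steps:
d(W) = -4/W²
(d(-6)*b)*(((8 + 1)/(a(1) - 5) + 9) + 15) = (-4/(-6)²*28)*(((8 + 1)/((-2 - 1*1) - 5) + 9) + 15) = (-4*1/36*28)*((9/((-2 - 1) - 5) + 9) + 15) = (-⅑*28)*((9/(-3 - 5) + 9) + 15) = -28*((9/(-8) + 9) + 15)/9 = -28*((9*(-⅛) + 9) + 15)/9 = -28*((-9/8 + 9) + 15)/9 = -28*(63/8 + 15)/9 = -28/9*183/8 = -427/6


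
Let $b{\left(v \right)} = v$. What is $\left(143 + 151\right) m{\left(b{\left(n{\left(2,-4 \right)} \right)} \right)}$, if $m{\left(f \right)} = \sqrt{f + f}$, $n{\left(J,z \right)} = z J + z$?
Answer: $588 i \sqrt{6} \approx 1440.3 i$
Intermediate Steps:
$n{\left(J,z \right)} = z + J z$ ($n{\left(J,z \right)} = J z + z = z + J z$)
$m{\left(f \right)} = \sqrt{2} \sqrt{f}$ ($m{\left(f \right)} = \sqrt{2 f} = \sqrt{2} \sqrt{f}$)
$\left(143 + 151\right) m{\left(b{\left(n{\left(2,-4 \right)} \right)} \right)} = \left(143 + 151\right) \sqrt{2} \sqrt{- 4 \left(1 + 2\right)} = 294 \sqrt{2} \sqrt{\left(-4\right) 3} = 294 \sqrt{2} \sqrt{-12} = 294 \sqrt{2} \cdot 2 i \sqrt{3} = 294 \cdot 2 i \sqrt{6} = 588 i \sqrt{6}$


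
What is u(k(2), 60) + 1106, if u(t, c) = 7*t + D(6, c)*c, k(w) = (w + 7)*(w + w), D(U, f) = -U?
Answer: 998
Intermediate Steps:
k(w) = 2*w*(7 + w) (k(w) = (7 + w)*(2*w) = 2*w*(7 + w))
u(t, c) = -6*c + 7*t (u(t, c) = 7*t + (-1*6)*c = 7*t - 6*c = -6*c + 7*t)
u(k(2), 60) + 1106 = (-6*60 + 7*(2*2*(7 + 2))) + 1106 = (-360 + 7*(2*2*9)) + 1106 = (-360 + 7*36) + 1106 = (-360 + 252) + 1106 = -108 + 1106 = 998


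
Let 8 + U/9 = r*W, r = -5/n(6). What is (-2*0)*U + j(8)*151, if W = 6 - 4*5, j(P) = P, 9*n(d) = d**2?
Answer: 1208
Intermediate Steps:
n(d) = d**2/9
W = -14 (W = 6 - 20 = -14)
r = -5/4 (r = -5/((1/9)*6**2) = -5/((1/9)*36) = -5/4 ≈ -1.2500)
U = 171/2 (U = -72 + 9*(-5/4*(-14)) = -72 + 9*(35/2) = -72 + 315/2 = 171/2 ≈ 85.500)
(-2*0)*U + j(8)*151 = -2*0*(171/2) + 8*151 = 0*(171/2) + 1208 = 0 + 1208 = 1208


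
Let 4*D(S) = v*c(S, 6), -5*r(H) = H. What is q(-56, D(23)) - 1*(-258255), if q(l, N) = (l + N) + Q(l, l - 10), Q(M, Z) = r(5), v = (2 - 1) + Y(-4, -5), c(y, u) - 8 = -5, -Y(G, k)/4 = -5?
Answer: 1032855/4 ≈ 2.5821e+5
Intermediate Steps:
Y(G, k) = 20 (Y(G, k) = -4*(-5) = 20)
r(H) = -H/5
c(y, u) = 3 (c(y, u) = 8 - 5 = 3)
v = 21 (v = (2 - 1) + 20 = 1 + 20 = 21)
Q(M, Z) = -1 (Q(M, Z) = -1/5*5 = -1)
D(S) = 63/4 (D(S) = (21*3)/4 = (1/4)*63 = 63/4)
q(l, N) = -1 + N + l (q(l, N) = (l + N) - 1 = (N + l) - 1 = -1 + N + l)
q(-56, D(23)) - 1*(-258255) = (-1 + 63/4 - 56) - 1*(-258255) = -165/4 + 258255 = 1032855/4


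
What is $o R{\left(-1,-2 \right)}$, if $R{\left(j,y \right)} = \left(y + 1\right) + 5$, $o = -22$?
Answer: $-88$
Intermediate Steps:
$R{\left(j,y \right)} = 6 + y$ ($R{\left(j,y \right)} = \left(1 + y\right) + 5 = 6 + y$)
$o R{\left(-1,-2 \right)} = - 22 \left(6 - 2\right) = \left(-22\right) 4 = -88$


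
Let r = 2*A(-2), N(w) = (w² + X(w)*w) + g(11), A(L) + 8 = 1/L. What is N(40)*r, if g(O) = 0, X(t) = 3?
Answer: -29240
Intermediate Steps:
A(L) = -8 + 1/L
N(w) = w² + 3*w (N(w) = (w² + 3*w) + 0 = w² + 3*w)
r = -17 (r = 2*(-8 + 1/(-2)) = 2*(-8 - ½) = 2*(-17/2) = -17)
N(40)*r = (40*(3 + 40))*(-17) = (40*43)*(-17) = 1720*(-17) = -29240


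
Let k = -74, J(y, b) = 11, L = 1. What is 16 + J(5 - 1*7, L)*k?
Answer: -798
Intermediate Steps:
16 + J(5 - 1*7, L)*k = 16 + 11*(-74) = 16 - 814 = -798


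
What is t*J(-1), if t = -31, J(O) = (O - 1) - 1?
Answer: 93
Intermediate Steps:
J(O) = -2 + O (J(O) = (-1 + O) - 1 = -2 + O)
t*J(-1) = -31*(-2 - 1) = -31*(-3) = 93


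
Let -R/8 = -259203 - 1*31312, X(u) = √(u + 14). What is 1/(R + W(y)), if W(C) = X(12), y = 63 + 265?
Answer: 1162060/2700766887187 - √26/5401533774374 ≈ 4.3027e-7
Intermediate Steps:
X(u) = √(14 + u)
R = 2324120 (R = -8*(-259203 - 1*31312) = -8*(-259203 - 31312) = -8*(-290515) = 2324120)
y = 328
W(C) = √26 (W(C) = √(14 + 12) = √26)
1/(R + W(y)) = 1/(2324120 + √26)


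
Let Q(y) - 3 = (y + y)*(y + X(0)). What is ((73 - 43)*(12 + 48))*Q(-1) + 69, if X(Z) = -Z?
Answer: 9069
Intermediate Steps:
Q(y) = 3 + 2*y² (Q(y) = 3 + (y + y)*(y - 1*0) = 3 + (2*y)*(y + 0) = 3 + (2*y)*y = 3 + 2*y²)
((73 - 43)*(12 + 48))*Q(-1) + 69 = ((73 - 43)*(12 + 48))*(3 + 2*(-1)²) + 69 = (30*60)*(3 + 2*1) + 69 = 1800*(3 + 2) + 69 = 1800*5 + 69 = 9000 + 69 = 9069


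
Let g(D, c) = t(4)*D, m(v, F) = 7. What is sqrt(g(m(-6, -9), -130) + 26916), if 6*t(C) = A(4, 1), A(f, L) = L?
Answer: sqrt(969018)/6 ≈ 164.06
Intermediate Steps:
t(C) = 1/6 (t(C) = (1/6)*1 = 1/6)
g(D, c) = D/6
sqrt(g(m(-6, -9), -130) + 26916) = sqrt((1/6)*7 + 26916) = sqrt(7/6 + 26916) = sqrt(161503/6) = sqrt(969018)/6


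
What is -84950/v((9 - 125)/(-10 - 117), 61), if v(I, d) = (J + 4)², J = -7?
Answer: -84950/9 ≈ -9438.9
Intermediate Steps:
v(I, d) = 9 (v(I, d) = (-7 + 4)² = (-3)² = 9)
-84950/v((9 - 125)/(-10 - 117), 61) = -84950/9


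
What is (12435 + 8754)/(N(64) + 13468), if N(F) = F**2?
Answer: 21189/17564 ≈ 1.2064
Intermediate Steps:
(12435 + 8754)/(N(64) + 13468) = (12435 + 8754)/(64**2 + 13468) = 21189/(4096 + 13468) = 21189/17564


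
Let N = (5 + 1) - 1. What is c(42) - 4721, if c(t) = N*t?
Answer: -4511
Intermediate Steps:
N = 5 (N = 6 - 1 = 5)
c(t) = 5*t
c(42) - 4721 = 5*42 - 4721 = 210 - 4721 = -4511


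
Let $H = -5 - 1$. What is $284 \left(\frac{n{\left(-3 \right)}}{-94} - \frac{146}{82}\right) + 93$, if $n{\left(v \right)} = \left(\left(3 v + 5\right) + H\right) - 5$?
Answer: $- \frac{707863}{1927} \approx -367.34$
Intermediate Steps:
$H = -6$ ($H = -5 - 1 = -6$)
$n{\left(v \right)} = -6 + 3 v$ ($n{\left(v \right)} = \left(\left(3 v + 5\right) - 6\right) - 5 = \left(\left(5 + 3 v\right) - 6\right) - 5 = \left(-1 + 3 v\right) - 5 = -6 + 3 v$)
$284 \left(\frac{n{\left(-3 \right)}}{-94} - \frac{146}{82}\right) + 93 = 284 \left(\frac{-6 + 3 \left(-3\right)}{-94} - \frac{146}{82}\right) + 93 = 284 \left(\left(-6 - 9\right) \left(- \frac{1}{94}\right) - \frac{73}{41}\right) + 93 = 284 \left(\left(-15\right) \left(- \frac{1}{94}\right) - \frac{73}{41}\right) + 93 = 284 \left(\frac{15}{94} - \frac{73}{41}\right) + 93 = 284 \left(- \frac{6247}{3854}\right) + 93 = - \frac{887074}{1927} + 93 = - \frac{707863}{1927}$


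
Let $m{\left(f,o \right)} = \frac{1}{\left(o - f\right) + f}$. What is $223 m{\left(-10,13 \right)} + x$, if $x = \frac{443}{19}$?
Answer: $\frac{9996}{247} \approx 40.47$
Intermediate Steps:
$x = \frac{443}{19}$ ($x = 443 \cdot \frac{1}{19} = \frac{443}{19} \approx 23.316$)
$m{\left(f,o \right)} = \frac{1}{o}$
$223 m{\left(-10,13 \right)} + x = \frac{223}{13} + \frac{443}{19} = \frac{9996}{247}$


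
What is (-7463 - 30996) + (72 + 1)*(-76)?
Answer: -44007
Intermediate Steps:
(-7463 - 30996) + (72 + 1)*(-76) = -38459 + 73*(-76) = -38459 - 5548 = -44007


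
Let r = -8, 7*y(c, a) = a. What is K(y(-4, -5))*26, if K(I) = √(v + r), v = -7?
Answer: 26*I*√15 ≈ 100.7*I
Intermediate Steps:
y(c, a) = a/7
K(I) = I*√15 (K(I) = √(-7 - 8) = √(-15) = I*√15)
K(y(-4, -5))*26 = (I*√15)*26 = 26*I*√15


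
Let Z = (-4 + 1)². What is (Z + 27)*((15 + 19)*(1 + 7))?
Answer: 9792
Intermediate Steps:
Z = 9 (Z = (-3)² = 9)
(Z + 27)*((15 + 19)*(1 + 7)) = (9 + 27)*((15 + 19)*(1 + 7)) = 36*(34*8) = 36*272 = 9792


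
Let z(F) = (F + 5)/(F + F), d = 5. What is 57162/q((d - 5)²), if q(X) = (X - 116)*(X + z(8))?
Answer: -228648/377 ≈ -606.49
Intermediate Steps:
z(F) = (5 + F)/(2*F) (z(F) = (5 + F)/((2*F)) = (5 + F)*(1/(2*F)) = (5 + F)/(2*F))
q(X) = (-116 + X)*(13/16 + X) (q(X) = (X - 116)*(X + (½)*(5 + 8)/8) = (-116 + X)*(X + (½)*(⅛)*13) = (-116 + X)*(X + 13/16) = (-116 + X)*(13/16 + X))
57162/q((d - 5)²) = 57162/(-377/4 + ((5 - 5)²)² - 1843*(5 - 5)²/16) = 57162/(-377/4 + (0²)² - 1843/16*0²) = 57162/(-377/4 + 0² - 1843/16*0) = 57162/(-377/4 + 0 + 0) = 57162/(-377/4) = 57162*(-4/377) = -228648/377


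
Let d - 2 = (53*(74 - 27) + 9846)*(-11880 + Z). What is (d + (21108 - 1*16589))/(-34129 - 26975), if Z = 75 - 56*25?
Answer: 40726391/15276 ≈ 2666.0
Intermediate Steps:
Z = -1325 (Z = 75 - 1400 = -1325)
d = -162910083 (d = 2 + (53*(74 - 27) + 9846)*(-11880 - 1325) = 2 + (53*47 + 9846)*(-13205) = 2 + (2491 + 9846)*(-13205) = 2 + 12337*(-13205) = 2 - 162910085 = -162910083)
(d + (21108 - 1*16589))/(-34129 - 26975) = (-162910083 + (21108 - 1*16589))/(-34129 - 26975) = (-162910083 + (21108 - 16589))/(-61104) = (-162910083 + 4519)*(-1/61104) = -162905564*(-1/61104) = 40726391/15276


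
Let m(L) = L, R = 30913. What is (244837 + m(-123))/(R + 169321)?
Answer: 122357/100117 ≈ 1.2221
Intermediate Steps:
(244837 + m(-123))/(R + 169321) = (244837 - 123)/(30913 + 169321) = 244714/200234 = 244714*(1/200234) = 122357/100117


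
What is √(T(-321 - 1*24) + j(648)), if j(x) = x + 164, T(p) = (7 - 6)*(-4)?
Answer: 2*√202 ≈ 28.425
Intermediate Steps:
T(p) = -4 (T(p) = 1*(-4) = -4)
j(x) = 164 + x
√(T(-321 - 1*24) + j(648)) = √(-4 + (164 + 648)) = √(-4 + 812) = √808 = 2*√202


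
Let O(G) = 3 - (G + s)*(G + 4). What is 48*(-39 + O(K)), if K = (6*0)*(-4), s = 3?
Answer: -2304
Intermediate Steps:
K = 0 (K = 0*(-4) = 0)
O(G) = 3 - (3 + G)*(4 + G) (O(G) = 3 - (G + 3)*(G + 4) = 3 - (3 + G)*(4 + G))
48*(-39 + O(K)) = 48*(-39 + (-9 - 1*0² - 7*0)) = 48*(-39 + (-9 - 1*0 + 0)) = 48*(-39 + (-9 + 0 + 0)) = 48*(-39 - 9) = 48*(-48) = -2304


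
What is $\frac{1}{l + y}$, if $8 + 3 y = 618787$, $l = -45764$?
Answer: $\frac{3}{481487} \approx 6.2307 \cdot 10^{-6}$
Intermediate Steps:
$y = \frac{618779}{3}$ ($y = - \frac{8}{3} + \frac{1}{3} \cdot 618787 = - \frac{8}{3} + \frac{618787}{3} = \frac{618779}{3} \approx 2.0626 \cdot 10^{5}$)
$\frac{1}{l + y} = \frac{1}{-45764 + \frac{618779}{3}} = \frac{1}{\frac{481487}{3}} = \frac{3}{481487}$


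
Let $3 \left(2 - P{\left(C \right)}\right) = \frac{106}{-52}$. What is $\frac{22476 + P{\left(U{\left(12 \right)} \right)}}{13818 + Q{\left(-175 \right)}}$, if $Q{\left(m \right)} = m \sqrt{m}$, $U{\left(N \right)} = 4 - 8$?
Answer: $\frac{82406839}{52078663} + \frac{219167125 i \sqrt{7}}{2187303846} \approx 1.5824 + 0.2651 i$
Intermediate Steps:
$U{\left(N \right)} = -4$ ($U{\left(N \right)} = 4 - 8 = -4$)
$P{\left(C \right)} = \frac{209}{78}$ ($P{\left(C \right)} = 2 - \frac{106 \frac{1}{-52}}{3} = 2 - \frac{106 \left(- \frac{1}{52}\right)}{3} = 2 - - \frac{53}{78} = 2 + \frac{53}{78} = \frac{209}{78}$)
$Q{\left(m \right)} = m^{\frac{3}{2}}$
$\frac{22476 + P{\left(U{\left(12 \right)} \right)}}{13818 + Q{\left(-175 \right)}} = \frac{22476 + \frac{209}{78}}{13818 + \left(-175\right)^{\frac{3}{2}}} = \frac{1753337}{78 \left(13818 - 875 i \sqrt{7}\right)}$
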